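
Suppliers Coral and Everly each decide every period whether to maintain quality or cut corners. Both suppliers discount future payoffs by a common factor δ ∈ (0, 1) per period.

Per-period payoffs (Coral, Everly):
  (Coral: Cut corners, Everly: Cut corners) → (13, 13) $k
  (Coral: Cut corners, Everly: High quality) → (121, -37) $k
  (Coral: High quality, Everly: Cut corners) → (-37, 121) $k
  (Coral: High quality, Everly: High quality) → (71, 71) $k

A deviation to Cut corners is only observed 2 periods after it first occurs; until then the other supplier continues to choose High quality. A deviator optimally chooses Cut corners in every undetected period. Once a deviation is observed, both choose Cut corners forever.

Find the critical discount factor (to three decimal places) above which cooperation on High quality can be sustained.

0.680

Deviating for the 2 undetected periods gains 121−71 = 50 per period over cooperation, then loses 71−13 = 58 per period forever once punishment starts.
Gain: 50(1 + δ + … + δ^1); loss: 58·δ^2/(1−δ).
No profitable deviation ⇔ 50(1−δ^2) ≤ 58·δ^2, i.e. δ^2 ≥ 50/(50+58) = 25/54.
Hence δ ≥ (25/54)^(1/2) ≈ 0.680.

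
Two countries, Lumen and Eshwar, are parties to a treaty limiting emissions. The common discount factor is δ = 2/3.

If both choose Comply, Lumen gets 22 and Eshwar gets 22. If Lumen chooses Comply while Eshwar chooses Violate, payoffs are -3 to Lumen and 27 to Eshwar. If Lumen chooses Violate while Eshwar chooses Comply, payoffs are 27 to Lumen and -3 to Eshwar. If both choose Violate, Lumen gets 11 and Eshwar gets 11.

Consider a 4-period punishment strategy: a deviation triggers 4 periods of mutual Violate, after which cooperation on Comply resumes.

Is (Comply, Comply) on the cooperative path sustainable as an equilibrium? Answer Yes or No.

A one-shot deviation gives 27 now, then 11 for 4 periods, then back to 22.
Gain from deviating: (27−22) today; loss: (22−11) in each of the next 4 periods.
No-deviation condition: (22−11)(δ+…+δ^4) ≥ 27−22, i.e. δ+…+δ^4 ≥ 5/11.
At δ = 2/3: δ+…+δ^4 = 1.6049 ≥ 0.4545.
So cooperation is sustainable.

Yes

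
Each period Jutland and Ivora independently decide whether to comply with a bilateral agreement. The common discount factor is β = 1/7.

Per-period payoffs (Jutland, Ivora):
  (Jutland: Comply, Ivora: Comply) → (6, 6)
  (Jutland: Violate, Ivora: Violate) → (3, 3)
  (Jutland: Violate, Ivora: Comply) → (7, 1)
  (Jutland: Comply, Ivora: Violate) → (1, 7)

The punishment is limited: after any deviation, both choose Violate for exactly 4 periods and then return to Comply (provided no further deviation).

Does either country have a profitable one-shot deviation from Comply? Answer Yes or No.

Comparing payoff streams over the 5 periods until play realigns: cooperate → 6(1+β+…+β^4); deviate → 7 + 3(β+…+β^4).
Cooperation is sustained iff (6−3)(β+…+β^4) ≥ 7−6.
β+…+β^4 = 1/7·(1−(1/7)^4)/(1−1/7) = 0.1666, and (7−6)/(6−3) = 0.3333.
0.1666 < 0.3333, so cooperation is not sustainable.

Yes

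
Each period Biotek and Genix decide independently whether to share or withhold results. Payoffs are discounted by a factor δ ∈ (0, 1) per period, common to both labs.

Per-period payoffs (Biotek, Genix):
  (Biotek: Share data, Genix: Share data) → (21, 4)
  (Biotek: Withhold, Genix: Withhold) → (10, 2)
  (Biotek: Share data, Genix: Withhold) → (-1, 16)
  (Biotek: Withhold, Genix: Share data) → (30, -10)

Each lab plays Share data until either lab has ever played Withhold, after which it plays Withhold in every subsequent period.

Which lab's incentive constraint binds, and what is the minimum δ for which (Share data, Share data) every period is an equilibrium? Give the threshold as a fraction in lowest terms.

For Biotek: deviation gain 30−21 = 9, per-period punishment loss 21−10 = 11. IC gives δ ≥ 9/20.
For Genix: gain 12, loss 2 per period, so δ ≥ 12/14 = 6/7.
The tighter constraint is Genix's, so cooperation needs δ ≥ 6/7.

Genix; δ ≥ 6/7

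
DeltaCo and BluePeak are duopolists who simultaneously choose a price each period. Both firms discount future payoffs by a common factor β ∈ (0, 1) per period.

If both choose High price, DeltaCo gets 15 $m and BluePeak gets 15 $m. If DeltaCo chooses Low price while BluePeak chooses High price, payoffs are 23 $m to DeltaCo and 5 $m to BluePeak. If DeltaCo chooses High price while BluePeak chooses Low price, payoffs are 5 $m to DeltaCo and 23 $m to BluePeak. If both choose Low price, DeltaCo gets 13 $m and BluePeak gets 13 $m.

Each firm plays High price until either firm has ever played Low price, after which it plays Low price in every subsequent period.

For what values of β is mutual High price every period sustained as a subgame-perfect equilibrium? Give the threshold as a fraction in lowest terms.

4/5

Cooperation forever yields 15 each period: 15/(1−β).
Deviating yields 23 once, then 13 forever: 23 + 13β/(1−β).
No profitable deviation requires 15/(1−β) ≥ 23 + 13β/(1−β).
Multiplying by (1−β): 15 ≥ 23(1−β) + 13β = 23 − 10β.
So 10β ≥ 8, i.e. β ≥ 8/10 = 4/5.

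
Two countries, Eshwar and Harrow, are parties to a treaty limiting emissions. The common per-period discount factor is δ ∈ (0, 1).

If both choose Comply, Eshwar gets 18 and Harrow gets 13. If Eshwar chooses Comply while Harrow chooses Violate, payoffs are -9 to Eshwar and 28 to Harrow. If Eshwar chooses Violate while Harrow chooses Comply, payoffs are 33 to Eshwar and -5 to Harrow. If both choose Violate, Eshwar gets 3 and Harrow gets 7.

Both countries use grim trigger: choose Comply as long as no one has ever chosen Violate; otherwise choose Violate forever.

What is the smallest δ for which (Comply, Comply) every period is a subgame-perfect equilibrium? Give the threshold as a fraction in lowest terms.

For Eshwar: deviation gain 33−18 = 15, per-period punishment loss 18−3 = 15. IC gives δ ≥ 15/30 = 1/2.
For Harrow: gain 15, loss 6 per period, so δ ≥ 15/21 = 5/7.
The tighter constraint is Harrow's, so cooperation needs δ ≥ 5/7.

5/7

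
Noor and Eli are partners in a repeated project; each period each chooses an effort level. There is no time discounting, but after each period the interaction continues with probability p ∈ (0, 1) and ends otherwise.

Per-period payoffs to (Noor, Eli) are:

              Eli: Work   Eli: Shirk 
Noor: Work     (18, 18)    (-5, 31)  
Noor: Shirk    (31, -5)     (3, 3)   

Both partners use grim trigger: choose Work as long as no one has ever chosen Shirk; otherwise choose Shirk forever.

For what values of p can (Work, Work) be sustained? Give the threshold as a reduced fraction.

13/28

Expected cooperation value is 18 + p·18 + p²·18 + … = 18/(1−p); deviation gives 31 + p·3/(1−p).
18 ≥ 31(1−p) + 3p ⇒ 28p ≥ 13 ⇒ p ≥ 13/28.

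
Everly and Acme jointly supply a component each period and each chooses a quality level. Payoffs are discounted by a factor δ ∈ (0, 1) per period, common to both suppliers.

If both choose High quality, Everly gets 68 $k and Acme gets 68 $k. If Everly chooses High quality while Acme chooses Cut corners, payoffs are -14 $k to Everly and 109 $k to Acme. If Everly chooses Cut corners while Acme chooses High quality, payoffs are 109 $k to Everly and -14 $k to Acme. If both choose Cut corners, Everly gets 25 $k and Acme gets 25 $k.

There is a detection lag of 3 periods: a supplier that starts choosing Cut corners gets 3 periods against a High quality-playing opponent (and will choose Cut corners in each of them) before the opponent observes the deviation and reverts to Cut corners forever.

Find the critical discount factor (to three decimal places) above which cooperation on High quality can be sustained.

0.787

A deviator earns 109 for 3 periods, then 25 forever; cooperating earns 68 forever. Multiplying the IC by (1−δ):
68 ≥ 109(1−δ^3) + 25δ^3, so 84·δ^3 ≥ 41 and δ^3 ≥ 41/84.
δ ≥ (41/84)^(1/3) ≈ 0.787.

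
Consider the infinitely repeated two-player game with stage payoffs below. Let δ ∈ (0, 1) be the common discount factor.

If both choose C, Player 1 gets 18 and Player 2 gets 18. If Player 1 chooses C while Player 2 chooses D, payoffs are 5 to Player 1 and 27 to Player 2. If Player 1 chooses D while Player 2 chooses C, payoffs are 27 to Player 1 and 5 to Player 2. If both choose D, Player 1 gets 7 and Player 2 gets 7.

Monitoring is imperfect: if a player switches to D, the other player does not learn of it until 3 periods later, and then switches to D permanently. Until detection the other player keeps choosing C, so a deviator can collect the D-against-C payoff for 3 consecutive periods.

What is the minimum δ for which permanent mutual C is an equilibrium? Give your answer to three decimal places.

0.766

A deviator earns 27 for 3 periods, then 7 forever; cooperating earns 18 forever. Multiplying the IC by (1−δ):
18 ≥ 27(1−δ^3) + 7δ^3, so 20·δ^3 ≥ 9 and δ^3 ≥ 9/20.
δ ≥ (9/20)^(1/3) ≈ 0.766.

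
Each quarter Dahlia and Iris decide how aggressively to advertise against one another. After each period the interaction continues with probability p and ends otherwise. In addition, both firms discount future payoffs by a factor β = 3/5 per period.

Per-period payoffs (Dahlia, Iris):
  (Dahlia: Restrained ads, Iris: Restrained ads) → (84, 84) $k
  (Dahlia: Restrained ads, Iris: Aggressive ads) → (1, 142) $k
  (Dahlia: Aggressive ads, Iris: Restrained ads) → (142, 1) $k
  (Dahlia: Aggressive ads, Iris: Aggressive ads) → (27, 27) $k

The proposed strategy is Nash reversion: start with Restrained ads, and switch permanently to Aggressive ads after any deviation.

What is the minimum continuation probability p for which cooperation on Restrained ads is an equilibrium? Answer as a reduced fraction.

Expected continuation weight on next period's payoff is β·p = 3/5·p, which plays the role of the discount factor.
Cooperation requires 3/5·p ≥ (142−84)/(142−27) = 58/115, hence p ≥ 58/69.

58/69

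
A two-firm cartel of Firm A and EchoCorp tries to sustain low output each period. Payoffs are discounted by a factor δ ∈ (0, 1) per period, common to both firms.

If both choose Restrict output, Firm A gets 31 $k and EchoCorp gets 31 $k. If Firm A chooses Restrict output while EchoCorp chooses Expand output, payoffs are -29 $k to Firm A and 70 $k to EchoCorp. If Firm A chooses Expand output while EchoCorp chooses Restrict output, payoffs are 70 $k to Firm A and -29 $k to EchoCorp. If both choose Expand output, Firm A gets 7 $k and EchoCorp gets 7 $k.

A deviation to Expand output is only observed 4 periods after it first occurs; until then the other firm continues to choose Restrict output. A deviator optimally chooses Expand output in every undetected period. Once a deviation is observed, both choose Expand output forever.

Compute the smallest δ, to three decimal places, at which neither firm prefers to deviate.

0.887

Deviating for the 4 undetected periods gains 70−31 = 39 per period over cooperation, then loses 31−7 = 24 per period forever once punishment starts.
Gain: 39(1 + δ + … + δ^3); loss: 24·δ^4/(1−δ).
No profitable deviation ⇔ 39(1−δ^4) ≤ 24·δ^4, i.e. δ^4 ≥ 39/(39+24) = 13/21.
Hence δ ≥ (13/21)^(1/4) ≈ 0.887.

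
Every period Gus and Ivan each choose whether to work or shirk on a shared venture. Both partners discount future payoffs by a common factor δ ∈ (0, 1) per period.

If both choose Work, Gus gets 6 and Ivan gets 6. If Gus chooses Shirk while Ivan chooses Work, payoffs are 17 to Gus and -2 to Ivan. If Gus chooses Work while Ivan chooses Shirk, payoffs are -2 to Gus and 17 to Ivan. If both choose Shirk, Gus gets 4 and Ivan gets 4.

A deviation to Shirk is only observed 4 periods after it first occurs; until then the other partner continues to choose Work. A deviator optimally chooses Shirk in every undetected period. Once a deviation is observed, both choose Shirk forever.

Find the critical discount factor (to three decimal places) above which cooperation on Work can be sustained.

The best deviation is to choose Shirk for all 4 undetected periods, earning 17 each, then 4 forever once detected.
Deviation value: 17(1−δ^4)/(1−δ) + 4δ^4/(1−δ); cooperation value: 6/(1−δ).
IC: 6 ≥ 17(1−δ^4) + 4δ^4 = 17 − 13δ^4.
So δ^4 ≥ 11/13, giving δ ≥ (11/13)^(1/4) ≈ 0.959.

0.959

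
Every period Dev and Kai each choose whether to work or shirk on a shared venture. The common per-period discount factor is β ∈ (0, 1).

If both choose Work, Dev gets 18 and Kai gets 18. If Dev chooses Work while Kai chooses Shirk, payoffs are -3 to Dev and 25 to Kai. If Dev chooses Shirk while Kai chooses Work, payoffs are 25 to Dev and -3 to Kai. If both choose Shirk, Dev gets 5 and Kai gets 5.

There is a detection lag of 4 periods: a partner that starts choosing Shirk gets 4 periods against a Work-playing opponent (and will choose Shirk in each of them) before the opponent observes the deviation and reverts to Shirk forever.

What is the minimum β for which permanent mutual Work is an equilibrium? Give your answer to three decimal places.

0.769

A deviator earns 25 for 4 periods, then 5 forever; cooperating earns 18 forever. Multiplying the IC by (1−β):
18 ≥ 25(1−β^4) + 5β^4, so 20·β^4 ≥ 7 and β^4 ≥ 7/20.
β ≥ (7/20)^(1/4) ≈ 0.769.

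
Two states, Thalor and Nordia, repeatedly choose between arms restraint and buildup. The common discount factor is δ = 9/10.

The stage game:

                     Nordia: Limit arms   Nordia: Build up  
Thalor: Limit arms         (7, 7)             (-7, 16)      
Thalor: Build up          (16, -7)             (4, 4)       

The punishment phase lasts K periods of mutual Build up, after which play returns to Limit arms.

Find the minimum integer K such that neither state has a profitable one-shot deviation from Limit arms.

4

No profitable deviation requires (7−4)(δ+…+δ^K) ≥ 16−7, i.e. δ+…+δ^K ≥ 3 ≈ 3.0000.
With δ = 9/10, the partial sums are K=1: 0.9000, K=2: 1.7100, K=3: 2.4390, K=4: 3.0951.
K = 4 is the first length at which the sum reaches 3.0000.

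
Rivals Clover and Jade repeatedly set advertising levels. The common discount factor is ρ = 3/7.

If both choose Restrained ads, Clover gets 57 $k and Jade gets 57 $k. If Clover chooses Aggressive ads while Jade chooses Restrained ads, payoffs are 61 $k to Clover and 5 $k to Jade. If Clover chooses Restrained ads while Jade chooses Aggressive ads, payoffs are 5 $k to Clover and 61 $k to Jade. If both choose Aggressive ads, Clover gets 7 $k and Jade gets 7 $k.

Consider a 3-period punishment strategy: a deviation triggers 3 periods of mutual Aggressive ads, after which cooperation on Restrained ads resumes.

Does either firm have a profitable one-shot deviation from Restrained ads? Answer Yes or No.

Comparing payoff streams over the 4 periods until play realigns: cooperate → 57(1+ρ+…+ρ^3); deviate → 61 + 7(ρ+…+ρ^3).
Cooperation is sustained iff (57−7)(ρ+…+ρ^3) ≥ 61−57.
ρ+…+ρ^3 = 3/7·(1−(3/7)^3)/(1−3/7) = 0.6910, and (61−57)/(57−7) = 0.0800.
0.6910 ≥ 0.0800, so cooperation is sustainable.

No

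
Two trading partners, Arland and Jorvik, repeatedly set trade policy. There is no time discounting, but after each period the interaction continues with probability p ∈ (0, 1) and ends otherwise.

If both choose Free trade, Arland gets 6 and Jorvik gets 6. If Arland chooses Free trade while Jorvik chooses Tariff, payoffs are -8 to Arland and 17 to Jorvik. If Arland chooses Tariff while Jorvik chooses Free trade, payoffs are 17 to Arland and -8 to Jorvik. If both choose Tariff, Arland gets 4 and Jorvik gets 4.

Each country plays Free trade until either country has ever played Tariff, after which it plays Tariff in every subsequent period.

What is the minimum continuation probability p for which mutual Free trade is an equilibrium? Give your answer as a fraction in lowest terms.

Expected cooperation value is 6 + p·6 + p²·6 + … = 6/(1−p); deviation gives 17 + p·4/(1−p).
6 ≥ 17(1−p) + 4p ⇒ 13p ≥ 11 ⇒ p ≥ 11/13.

11/13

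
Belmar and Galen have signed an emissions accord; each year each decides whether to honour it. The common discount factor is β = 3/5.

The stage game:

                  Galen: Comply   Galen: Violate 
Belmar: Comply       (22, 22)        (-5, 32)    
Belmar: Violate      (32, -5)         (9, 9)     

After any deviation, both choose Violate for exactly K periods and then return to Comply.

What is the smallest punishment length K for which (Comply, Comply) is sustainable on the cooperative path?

2

IC: β(1−β^K)/(1−β) ≥ (32−22)/(22−9) = 10/13.
With β = 3/5: need 1 − β^K ≥ 10/13·(1−3/5)/(3/5), i.e. β^K ≤ 0.4872.
Since (3/5)^1 = 0.6000 and (3/5)^2 = 0.3600, the smallest such K is 2.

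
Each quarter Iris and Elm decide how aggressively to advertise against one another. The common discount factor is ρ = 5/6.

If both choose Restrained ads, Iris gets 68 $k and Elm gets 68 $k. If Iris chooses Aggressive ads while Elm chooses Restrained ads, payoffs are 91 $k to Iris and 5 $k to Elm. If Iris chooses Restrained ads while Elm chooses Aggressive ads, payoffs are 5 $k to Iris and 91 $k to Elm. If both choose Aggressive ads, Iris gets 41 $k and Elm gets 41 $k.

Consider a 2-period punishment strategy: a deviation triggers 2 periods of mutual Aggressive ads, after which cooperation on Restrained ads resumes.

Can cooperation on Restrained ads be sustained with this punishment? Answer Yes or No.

Yes

Comparing payoff streams over the 3 periods until play realigns: cooperate → 68(1+ρ+…+ρ^2); deviate → 91 + 41(ρ+…+ρ^2).
Cooperation is sustained iff (68−41)(ρ+…+ρ^2) ≥ 91−68.
ρ+…+ρ^2 = 5/6·(1−(5/6)^2)/(1−5/6) = 1.5278, and (91−68)/(68−41) = 0.8519.
1.5278 ≥ 0.8519, so cooperation is sustainable.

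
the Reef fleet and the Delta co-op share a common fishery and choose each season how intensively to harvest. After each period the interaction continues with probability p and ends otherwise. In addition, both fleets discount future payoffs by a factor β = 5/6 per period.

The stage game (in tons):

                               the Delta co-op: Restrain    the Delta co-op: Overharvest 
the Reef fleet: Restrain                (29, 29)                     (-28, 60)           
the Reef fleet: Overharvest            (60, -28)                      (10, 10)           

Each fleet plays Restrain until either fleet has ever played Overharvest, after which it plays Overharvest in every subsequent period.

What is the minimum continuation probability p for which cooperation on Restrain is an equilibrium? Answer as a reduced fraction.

With continuation probability p and discount β, the effective per-period discount factor is βp.
Grim-trigger IC: βp ≥ (60−29)/(60−10) = 31/50.
So p ≥ (31/50)/(5/6) = 93/125.

93/125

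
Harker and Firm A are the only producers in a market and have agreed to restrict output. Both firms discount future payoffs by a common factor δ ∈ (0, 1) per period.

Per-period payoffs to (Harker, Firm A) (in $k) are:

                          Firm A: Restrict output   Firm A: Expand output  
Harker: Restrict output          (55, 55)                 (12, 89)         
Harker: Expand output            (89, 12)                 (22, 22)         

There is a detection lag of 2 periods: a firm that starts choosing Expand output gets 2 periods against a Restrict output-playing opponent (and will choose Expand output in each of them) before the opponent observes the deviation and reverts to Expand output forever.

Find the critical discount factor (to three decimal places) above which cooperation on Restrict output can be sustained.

A deviator earns 89 for 2 periods, then 22 forever; cooperating earns 55 forever. Multiplying the IC by (1−δ):
55 ≥ 89(1−δ^2) + 22δ^2, so 67·δ^2 ≥ 34 and δ^2 ≥ 34/67.
δ ≥ (34/67)^(1/2) ≈ 0.712.

0.712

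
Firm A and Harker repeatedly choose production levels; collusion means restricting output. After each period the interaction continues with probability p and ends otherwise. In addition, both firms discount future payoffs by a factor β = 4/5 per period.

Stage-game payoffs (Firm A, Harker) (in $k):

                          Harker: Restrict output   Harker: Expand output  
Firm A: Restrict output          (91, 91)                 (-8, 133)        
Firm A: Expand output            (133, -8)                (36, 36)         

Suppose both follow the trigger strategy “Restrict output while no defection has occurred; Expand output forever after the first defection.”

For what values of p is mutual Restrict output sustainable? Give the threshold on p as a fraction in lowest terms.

Expected continuation weight on next period's payoff is β·p = 4/5·p, which plays the role of the discount factor.
Cooperation requires 4/5·p ≥ (133−91)/(133−36) = 42/97, hence p ≥ 105/194.

105/194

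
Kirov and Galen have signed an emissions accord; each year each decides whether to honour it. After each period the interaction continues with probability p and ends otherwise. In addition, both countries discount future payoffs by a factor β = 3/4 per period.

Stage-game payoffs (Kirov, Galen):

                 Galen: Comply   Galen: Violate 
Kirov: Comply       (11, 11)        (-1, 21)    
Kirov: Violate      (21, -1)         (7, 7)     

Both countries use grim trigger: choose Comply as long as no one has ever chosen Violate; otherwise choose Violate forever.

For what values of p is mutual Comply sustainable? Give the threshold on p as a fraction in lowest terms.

20/21

With continuation probability p and discount β, the effective per-period discount factor is βp.
Grim-trigger IC: βp ≥ (21−11)/(21−7) = 5/7.
So p ≥ (5/7)/(3/4) = 20/21.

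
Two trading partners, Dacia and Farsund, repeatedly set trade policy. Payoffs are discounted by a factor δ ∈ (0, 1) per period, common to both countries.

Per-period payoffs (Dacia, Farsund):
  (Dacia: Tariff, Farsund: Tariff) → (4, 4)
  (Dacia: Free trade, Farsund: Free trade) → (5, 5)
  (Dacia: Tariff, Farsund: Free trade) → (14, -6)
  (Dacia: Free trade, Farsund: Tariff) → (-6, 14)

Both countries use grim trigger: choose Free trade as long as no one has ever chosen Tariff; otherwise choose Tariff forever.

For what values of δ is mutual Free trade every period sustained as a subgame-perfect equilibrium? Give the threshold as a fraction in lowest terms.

One-period gain from deviating is 14 − 5 = 9. The loss is 5 − 4 = 1 in every subsequent period, with present value 1·δ/(1−δ).
Deviation is unprofitable when 1·δ/(1−δ) ≥ 9, i.e. δ/(1−δ) ≥ 9.
Equivalently δ ≥ 9/(9+1) = 9/10.

9/10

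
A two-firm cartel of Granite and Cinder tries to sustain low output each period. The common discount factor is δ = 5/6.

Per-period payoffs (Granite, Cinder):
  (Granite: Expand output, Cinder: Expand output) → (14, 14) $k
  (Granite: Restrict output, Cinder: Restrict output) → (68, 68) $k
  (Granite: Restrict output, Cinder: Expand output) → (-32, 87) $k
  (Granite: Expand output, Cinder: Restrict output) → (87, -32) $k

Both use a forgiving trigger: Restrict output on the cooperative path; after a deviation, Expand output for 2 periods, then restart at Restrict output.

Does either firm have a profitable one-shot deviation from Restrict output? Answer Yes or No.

IC: δ+…+δ^2 ≥ (87−68)/(68−14) = 19/54.
At δ = 5/6: partial sum = 1.5278 ≥ 0.3519. Cooperation sustainable.

No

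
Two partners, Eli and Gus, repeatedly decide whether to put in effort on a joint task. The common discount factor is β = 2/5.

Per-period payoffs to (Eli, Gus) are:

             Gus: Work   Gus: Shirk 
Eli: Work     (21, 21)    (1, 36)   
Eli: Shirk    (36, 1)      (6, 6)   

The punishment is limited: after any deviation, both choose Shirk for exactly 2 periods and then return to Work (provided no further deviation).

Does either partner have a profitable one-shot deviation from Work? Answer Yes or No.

Comparing payoff streams over the 3 periods until play realigns: cooperate → 21(1+β+…+β^2); deviate → 36 + 6(β+…+β^2).
Cooperation is sustained iff (21−6)(β+…+β^2) ≥ 36−21.
β+…+β^2 = 2/5·(1−(2/5)^2)/(1−2/5) = 0.5600, and (36−21)/(21−6) = 1.0000.
0.5600 < 1.0000, so cooperation is not sustainable.

Yes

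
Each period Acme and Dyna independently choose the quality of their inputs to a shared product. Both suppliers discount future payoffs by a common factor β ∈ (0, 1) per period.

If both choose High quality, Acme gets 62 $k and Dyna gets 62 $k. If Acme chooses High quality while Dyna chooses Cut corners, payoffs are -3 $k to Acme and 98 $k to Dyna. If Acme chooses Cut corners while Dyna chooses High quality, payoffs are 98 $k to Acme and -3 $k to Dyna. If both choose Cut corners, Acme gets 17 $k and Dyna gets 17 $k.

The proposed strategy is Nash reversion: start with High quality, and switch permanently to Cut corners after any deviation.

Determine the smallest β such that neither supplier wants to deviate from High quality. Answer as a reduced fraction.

Under grim trigger the critical discount factor is (T−C)/(T−P) with T = 98, C = 62, P = 17.
β* = (98−62)/(98−17) = 36/81 = 4/9.

4/9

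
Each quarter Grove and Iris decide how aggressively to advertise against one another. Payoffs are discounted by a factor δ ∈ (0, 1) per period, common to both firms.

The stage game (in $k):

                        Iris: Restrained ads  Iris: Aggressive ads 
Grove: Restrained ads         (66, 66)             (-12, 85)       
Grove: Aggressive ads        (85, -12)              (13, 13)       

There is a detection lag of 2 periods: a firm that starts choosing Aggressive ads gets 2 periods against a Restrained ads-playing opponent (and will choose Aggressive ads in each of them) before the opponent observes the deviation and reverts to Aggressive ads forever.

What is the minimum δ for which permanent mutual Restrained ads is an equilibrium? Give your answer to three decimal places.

0.514

The best deviation is to choose Aggressive ads for all 2 undetected periods, earning 85 each, then 13 forever once detected.
Deviation value: 85(1−δ^2)/(1−δ) + 13δ^2/(1−δ); cooperation value: 66/(1−δ).
IC: 66 ≥ 85(1−δ^2) + 13δ^2 = 85 − 72δ^2.
So δ^2 ≥ 19/72, giving δ ≥ (19/72)^(1/2) ≈ 0.514.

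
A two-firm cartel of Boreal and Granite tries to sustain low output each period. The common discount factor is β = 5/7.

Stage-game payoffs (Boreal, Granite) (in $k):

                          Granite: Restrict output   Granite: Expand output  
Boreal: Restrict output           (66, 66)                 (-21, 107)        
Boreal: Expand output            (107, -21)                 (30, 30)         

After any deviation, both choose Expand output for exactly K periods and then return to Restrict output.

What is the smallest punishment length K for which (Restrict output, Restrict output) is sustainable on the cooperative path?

Need Σ_{k=1}^{K} β^k ≥ (107−66)/(66−30) = 1.1389 at β = 5/7.
At K = 1 the sum is 0.7143 < 1.1389; at K = 2 it is 1.2245 ≥ 1.1389.
So the minimum punishment length is K = 2.

2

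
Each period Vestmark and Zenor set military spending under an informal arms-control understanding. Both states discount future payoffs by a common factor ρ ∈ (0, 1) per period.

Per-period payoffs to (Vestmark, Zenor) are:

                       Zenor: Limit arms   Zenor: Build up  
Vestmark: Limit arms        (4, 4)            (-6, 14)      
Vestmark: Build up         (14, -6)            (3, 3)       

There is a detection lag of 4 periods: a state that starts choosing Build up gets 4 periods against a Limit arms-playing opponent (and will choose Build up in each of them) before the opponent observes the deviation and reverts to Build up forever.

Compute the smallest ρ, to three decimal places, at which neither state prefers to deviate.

A deviator earns 14 for 4 periods, then 3 forever; cooperating earns 4 forever. Multiplying the IC by (1−ρ):
4 ≥ 14(1−ρ^4) + 3ρ^4, so 11·ρ^4 ≥ 10 and ρ^4 ≥ 10/11.
ρ ≥ (10/11)^(1/4) ≈ 0.976.

0.976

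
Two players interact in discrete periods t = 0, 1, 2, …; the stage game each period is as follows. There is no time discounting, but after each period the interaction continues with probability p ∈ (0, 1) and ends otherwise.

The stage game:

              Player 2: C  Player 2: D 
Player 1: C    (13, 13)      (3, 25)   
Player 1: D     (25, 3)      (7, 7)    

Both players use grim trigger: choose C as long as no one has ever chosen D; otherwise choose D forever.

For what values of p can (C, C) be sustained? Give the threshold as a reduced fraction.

2/3

With no time discounting, the continuation probability p plays the role of the discount factor.
Grim-trigger IC: 13/(1−p) ≥ 25 + 7p/(1−p) ⇒ p ≥ (25−13)/(25−7) = 2/3.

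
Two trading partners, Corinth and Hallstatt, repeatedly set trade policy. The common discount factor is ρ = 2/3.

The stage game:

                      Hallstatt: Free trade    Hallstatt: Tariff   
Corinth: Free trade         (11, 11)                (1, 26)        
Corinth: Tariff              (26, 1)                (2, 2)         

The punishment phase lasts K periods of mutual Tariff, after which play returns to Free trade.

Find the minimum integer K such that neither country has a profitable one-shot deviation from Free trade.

5

IC: ρ(1−ρ^K)/(1−ρ) ≥ (26−11)/(11−2) = 5/3.
With ρ = 2/3: need 1 − ρ^K ≥ 5/3·(1−2/3)/(2/3), i.e. ρ^K ≤ 0.1667.
Since (2/3)^4 = 0.1975 and (2/3)^5 = 0.1317, the smallest such K is 5.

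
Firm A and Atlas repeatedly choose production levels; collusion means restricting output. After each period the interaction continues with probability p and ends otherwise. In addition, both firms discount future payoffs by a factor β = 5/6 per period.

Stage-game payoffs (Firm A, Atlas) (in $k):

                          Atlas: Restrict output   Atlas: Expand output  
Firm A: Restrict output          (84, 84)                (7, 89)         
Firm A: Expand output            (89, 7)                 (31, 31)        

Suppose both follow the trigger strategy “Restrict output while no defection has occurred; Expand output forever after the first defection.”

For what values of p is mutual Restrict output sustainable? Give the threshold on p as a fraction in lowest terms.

Expected continuation weight on next period's payoff is β·p = 5/6·p, which plays the role of the discount factor.
Cooperation requires 5/6·p ≥ (89−84)/(89−31) = 5/58, hence p ≥ 3/29.

3/29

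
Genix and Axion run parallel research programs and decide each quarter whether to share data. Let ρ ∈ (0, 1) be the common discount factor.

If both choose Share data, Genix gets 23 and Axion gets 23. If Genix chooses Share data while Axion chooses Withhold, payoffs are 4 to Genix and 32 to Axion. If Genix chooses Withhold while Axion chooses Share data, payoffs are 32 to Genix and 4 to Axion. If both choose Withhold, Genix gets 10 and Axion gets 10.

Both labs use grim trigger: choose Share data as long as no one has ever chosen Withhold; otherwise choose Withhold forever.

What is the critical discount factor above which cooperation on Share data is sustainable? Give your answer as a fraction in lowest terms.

One-period gain from deviating is 32 − 23 = 9. The loss is 23 − 10 = 13 in every subsequent period, with present value 13·ρ/(1−ρ).
Deviation is unprofitable when 13·ρ/(1−ρ) ≥ 9, i.e. ρ/(1−ρ) ≥ 9/13.
Equivalently ρ ≥ 9/(9+13) = 9/22.

9/22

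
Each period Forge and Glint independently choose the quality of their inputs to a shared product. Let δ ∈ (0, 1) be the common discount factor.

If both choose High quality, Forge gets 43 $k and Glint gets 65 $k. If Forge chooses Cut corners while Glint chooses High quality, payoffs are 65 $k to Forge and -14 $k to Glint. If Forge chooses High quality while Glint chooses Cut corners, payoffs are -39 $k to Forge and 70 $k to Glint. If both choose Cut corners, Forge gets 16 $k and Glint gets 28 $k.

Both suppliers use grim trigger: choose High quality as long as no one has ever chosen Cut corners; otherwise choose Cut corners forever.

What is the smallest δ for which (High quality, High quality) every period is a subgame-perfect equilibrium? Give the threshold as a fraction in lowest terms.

Forge: cooperation gives 43 each period; deviation gives 65 once then 16 forever.
  43/(1−δ) ≥ 65 + 16δ/(1−δ) ⇒ δ ≥ 22/49.
Glint: cooperation gives 65 each period; deviation gives 70 once then 28 forever.
  δ ≥ 5/42.
Both must hold, so the binding constraint is Forge's: δ ≥ 22/49.

22/49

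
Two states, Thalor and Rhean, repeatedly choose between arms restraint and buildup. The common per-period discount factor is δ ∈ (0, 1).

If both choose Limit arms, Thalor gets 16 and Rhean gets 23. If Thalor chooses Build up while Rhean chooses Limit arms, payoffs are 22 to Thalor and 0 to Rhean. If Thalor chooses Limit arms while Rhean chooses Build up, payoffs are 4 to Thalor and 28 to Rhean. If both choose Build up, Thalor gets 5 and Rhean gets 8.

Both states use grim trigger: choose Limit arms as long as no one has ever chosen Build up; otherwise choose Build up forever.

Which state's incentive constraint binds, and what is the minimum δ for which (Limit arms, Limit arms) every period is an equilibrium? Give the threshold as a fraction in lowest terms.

Thalor: cooperation gives 16 each period; deviation gives 22 once then 5 forever.
  16/(1−δ) ≥ 22 + 5δ/(1−δ) ⇒ δ ≥ 6/17.
Rhean: cooperation gives 23 each period; deviation gives 28 once then 8 forever.
  δ ≥ 5/20 = 1/4.
Both must hold, so the binding constraint is Thalor's: δ ≥ 6/17.

Thalor; δ ≥ 6/17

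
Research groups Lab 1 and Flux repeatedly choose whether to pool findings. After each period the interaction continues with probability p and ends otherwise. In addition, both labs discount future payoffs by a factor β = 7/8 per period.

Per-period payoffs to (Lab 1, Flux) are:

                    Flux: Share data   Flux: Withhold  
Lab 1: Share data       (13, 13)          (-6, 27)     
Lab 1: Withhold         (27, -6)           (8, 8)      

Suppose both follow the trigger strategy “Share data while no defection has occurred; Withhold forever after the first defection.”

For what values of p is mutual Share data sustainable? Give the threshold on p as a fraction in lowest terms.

Expected continuation weight on next period's payoff is β·p = 7/8·p, which plays the role of the discount factor.
Cooperation requires 7/8·p ≥ (27−13)/(27−8) = 14/19, hence p ≥ 16/19.

16/19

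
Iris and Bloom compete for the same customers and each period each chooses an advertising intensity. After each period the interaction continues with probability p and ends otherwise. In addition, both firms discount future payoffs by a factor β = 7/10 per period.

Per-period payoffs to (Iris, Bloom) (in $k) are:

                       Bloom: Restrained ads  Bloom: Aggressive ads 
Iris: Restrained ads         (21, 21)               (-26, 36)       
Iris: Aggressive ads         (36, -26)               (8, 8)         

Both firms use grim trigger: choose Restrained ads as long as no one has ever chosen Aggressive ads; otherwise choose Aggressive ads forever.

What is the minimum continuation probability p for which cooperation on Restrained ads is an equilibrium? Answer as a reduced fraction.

With continuation probability p and discount β, the effective per-period discount factor is βp.
Grim-trigger IC: βp ≥ (36−21)/(36−8) = 15/28.
So p ≥ (15/28)/(7/10) = 75/98.

75/98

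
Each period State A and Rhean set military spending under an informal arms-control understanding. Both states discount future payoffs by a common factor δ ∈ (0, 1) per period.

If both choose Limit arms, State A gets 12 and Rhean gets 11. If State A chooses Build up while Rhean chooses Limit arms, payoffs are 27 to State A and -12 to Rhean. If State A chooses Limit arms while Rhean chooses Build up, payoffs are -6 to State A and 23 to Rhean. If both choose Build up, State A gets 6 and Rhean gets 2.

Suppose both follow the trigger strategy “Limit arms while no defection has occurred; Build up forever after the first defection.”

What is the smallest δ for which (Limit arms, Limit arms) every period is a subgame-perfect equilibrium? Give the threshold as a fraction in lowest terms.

5/7

State A's threshold: (27−12)/(27−6) = 5/7.
Rhean's threshold: (23−11)/(23−2) = 4/7.
5/7 > 4/7, so State A binds and δ* = 5/7.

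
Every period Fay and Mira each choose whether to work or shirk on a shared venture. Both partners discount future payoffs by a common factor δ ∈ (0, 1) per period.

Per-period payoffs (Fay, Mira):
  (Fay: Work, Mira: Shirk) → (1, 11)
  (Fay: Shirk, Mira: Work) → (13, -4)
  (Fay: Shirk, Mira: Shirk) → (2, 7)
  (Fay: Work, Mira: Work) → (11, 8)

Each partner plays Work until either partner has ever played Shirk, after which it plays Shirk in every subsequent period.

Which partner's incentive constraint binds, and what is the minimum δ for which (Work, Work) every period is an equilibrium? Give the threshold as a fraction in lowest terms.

Mira; δ ≥ 3/4

For Fay: deviation gain 13−11 = 2, per-period punishment loss 11−2 = 9. IC gives δ ≥ 2/11.
For Mira: gain 3, loss 1 per period, so δ ≥ 3/4.
The tighter constraint is Mira's, so cooperation needs δ ≥ 3/4.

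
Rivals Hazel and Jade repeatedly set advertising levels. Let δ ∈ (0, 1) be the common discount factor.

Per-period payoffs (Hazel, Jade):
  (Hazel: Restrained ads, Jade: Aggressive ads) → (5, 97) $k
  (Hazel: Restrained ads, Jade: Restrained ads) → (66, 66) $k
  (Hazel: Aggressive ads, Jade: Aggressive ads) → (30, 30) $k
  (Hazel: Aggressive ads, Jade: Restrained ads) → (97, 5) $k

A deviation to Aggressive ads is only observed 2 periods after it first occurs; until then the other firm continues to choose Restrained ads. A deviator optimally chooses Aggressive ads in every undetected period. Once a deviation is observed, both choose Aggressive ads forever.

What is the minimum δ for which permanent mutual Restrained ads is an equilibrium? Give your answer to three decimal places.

The best deviation is to choose Aggressive ads for all 2 undetected periods, earning 97 each, then 30 forever once detected.
Deviation value: 97(1−δ^2)/(1−δ) + 30δ^2/(1−δ); cooperation value: 66/(1−δ).
IC: 66 ≥ 97(1−δ^2) + 30δ^2 = 97 − 67δ^2.
So δ^2 ≥ 31/67, giving δ ≥ (31/67)^(1/2) ≈ 0.680.

0.680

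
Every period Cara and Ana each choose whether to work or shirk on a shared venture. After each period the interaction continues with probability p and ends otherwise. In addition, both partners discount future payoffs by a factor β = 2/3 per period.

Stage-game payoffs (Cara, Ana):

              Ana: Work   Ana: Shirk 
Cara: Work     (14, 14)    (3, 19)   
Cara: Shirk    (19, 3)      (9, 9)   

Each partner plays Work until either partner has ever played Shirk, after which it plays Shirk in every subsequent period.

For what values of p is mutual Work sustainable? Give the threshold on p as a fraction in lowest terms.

3/4

Expected continuation weight on next period's payoff is β·p = 2/3·p, which plays the role of the discount factor.
Cooperation requires 2/3·p ≥ (19−14)/(19−9) = 1/2, hence p ≥ 3/4.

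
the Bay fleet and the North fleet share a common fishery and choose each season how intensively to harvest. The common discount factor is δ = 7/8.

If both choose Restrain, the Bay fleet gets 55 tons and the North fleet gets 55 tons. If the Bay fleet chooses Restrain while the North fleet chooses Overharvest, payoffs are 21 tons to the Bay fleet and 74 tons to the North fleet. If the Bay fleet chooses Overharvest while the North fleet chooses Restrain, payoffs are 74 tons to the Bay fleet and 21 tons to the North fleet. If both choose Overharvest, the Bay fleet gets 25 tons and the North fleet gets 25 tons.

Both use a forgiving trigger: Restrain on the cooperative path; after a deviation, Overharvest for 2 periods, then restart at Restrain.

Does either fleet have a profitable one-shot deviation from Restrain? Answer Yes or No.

Comparing payoff streams over the 3 periods until play realigns: cooperate → 55(1+δ+…+δ^2); deviate → 74 + 25(δ+…+δ^2).
Cooperation is sustained iff (55−25)(δ+…+δ^2) ≥ 74−55.
δ+…+δ^2 = 7/8·(1−(7/8)^2)/(1−7/8) = 1.6406, and (74−55)/(55−25) = 0.6333.
1.6406 ≥ 0.6333, so cooperation is sustainable.

No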